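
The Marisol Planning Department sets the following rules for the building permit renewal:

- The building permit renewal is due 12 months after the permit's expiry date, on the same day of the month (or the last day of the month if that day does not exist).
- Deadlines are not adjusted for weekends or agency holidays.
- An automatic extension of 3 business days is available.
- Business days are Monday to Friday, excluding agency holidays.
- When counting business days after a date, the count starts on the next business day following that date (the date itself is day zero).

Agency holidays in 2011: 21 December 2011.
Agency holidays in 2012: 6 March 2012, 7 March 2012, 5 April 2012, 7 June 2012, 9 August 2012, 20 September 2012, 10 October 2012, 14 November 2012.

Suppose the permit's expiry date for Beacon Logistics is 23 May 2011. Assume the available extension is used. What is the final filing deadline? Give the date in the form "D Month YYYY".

12 months after 23 May 2011, on the same day of the month, is 23 May 2012.
No adjustment is made for weekends or holidays, so 23 May 2012 stands.
Counting 3 further business days from 23 May 2012 reaches 28 May 2012.
No adjustment is made for weekends or holidays, so 28 May 2012 stands.
The final due date is 28 May 2012.

28 May 2012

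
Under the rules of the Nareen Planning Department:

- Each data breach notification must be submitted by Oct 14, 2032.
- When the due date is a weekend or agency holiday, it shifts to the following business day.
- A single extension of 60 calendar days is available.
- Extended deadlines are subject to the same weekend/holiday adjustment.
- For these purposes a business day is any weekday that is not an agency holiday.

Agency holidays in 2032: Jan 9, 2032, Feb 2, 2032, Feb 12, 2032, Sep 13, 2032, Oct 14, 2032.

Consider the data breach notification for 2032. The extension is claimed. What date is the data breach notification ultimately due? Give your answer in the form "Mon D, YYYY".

Dec 14, 2032

The stated deadline is Oct 14, 2032.
Oct 14, 2032 falls on a listed holiday. Rolling to the next business day gives Oct 15, 2032, a Friday.
With the 60-day extension, Oct 15, 2032 becomes Dec 14, 2032.
Dec 14, 2032 is a Tuesday and not a listed holiday, so it stands.
Final deadline: Dec 14, 2032.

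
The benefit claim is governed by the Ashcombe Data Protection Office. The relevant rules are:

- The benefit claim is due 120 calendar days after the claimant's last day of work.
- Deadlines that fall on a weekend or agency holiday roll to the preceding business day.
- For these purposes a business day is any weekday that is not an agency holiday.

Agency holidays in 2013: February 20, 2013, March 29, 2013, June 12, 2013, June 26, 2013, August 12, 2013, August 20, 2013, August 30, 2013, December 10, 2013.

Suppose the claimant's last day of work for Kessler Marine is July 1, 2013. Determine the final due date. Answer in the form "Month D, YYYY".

October 29, 2013

120 calendar days after July 1, 2013 is October 29, 2013.
Since October 29, 2013 is a Tuesday and not a holiday, the date is unchanged.
The final due date is October 29, 2013.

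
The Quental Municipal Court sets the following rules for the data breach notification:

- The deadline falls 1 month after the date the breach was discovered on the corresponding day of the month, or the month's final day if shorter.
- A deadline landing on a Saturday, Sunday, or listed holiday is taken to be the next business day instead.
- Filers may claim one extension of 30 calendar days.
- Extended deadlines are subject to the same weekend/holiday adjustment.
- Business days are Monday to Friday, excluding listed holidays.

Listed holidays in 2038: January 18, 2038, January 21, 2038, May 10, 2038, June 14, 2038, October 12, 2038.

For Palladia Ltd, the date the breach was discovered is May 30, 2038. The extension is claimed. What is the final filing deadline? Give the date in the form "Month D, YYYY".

1 month after May 30, 2038, on the same day of the month, is June 30, 2038.
June 30, 2038 is a Wednesday and not a listed holiday, so it stands.
Add the 30 calendar-day extension to June 30, 2038: July 30, 2038.
July 30, 2038 falls on a Friday, which is a business day, so no adjustment is needed.
Final deadline: July 30, 2038.

July 30, 2038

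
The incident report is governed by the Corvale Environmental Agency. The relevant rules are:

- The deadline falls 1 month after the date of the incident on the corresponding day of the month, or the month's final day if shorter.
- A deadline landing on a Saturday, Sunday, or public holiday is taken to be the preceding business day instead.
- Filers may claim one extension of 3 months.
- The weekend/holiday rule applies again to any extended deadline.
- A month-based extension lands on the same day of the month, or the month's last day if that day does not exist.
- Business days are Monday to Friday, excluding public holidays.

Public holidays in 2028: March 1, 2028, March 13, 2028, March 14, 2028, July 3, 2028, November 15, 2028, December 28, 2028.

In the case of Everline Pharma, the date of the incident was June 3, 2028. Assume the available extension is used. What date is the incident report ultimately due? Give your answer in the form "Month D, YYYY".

1 month from June 3, 2028 is July 3, 2028.
July 3, 2028 is a listed holiday; the preceding business day is June 30, 2028 (Friday).
Add 3 months to June 30, 2028: September 30, 2028.
September 30, 2028 is a Saturday; the preceding business day is September 29, 2028 (Friday).
Final deadline: September 29, 2028.

September 29, 2028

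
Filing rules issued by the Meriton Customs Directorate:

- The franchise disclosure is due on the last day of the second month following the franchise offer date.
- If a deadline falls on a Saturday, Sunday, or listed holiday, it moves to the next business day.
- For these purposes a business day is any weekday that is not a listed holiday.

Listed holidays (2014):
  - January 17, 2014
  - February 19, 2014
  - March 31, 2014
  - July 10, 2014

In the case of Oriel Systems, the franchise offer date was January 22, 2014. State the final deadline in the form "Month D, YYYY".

2 months after January 22, 2014 is March 2014; that month ends on March 31, 2014.
March 31, 2014 is a listed holiday; the next business day is April 1, 2014 (Tuesday).
The final due date is April 1, 2014.

April 1, 2014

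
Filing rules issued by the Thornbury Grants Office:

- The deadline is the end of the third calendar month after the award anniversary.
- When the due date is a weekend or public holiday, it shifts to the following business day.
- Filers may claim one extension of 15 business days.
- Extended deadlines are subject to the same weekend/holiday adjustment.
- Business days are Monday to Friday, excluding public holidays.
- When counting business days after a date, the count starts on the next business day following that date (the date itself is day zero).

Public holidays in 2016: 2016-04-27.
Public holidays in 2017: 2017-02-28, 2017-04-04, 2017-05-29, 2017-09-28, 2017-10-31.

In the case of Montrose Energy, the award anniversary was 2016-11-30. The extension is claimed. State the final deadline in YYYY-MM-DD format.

3 months after 2016-11-30 falls in February 2017; the last day of that month is 2017-02-28.
Because 2017-02-28 is a listed holiday, the deadline becomes 2017-03-01 (Wednesday).
Applying the 15-business-day extension: 15 business days after 2017-03-01 is 2017-03-22.
2017-03-22 (Wednesday) is already a business day.
Final deadline: 2017-03-22.

2017-03-22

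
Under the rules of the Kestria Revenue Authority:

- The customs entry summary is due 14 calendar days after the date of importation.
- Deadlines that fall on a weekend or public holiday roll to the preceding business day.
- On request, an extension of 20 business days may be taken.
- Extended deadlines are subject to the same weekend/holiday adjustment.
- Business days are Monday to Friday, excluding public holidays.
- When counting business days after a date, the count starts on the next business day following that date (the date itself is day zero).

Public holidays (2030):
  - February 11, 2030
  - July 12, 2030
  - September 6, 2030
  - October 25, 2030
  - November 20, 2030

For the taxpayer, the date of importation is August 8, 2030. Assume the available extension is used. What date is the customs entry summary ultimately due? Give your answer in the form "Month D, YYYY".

Trigger date August 8, 2030 + 14 calendar days = August 22, 2030.
August 22, 2030 is a Thursday and not a listed holiday, so it stands.
The 20-business-day extension runs from August 22, 2030 to September 20, 2030.
September 20, 2030 (Friday) is already a business day.
So the filing is due September 20, 2030.

September 20, 2030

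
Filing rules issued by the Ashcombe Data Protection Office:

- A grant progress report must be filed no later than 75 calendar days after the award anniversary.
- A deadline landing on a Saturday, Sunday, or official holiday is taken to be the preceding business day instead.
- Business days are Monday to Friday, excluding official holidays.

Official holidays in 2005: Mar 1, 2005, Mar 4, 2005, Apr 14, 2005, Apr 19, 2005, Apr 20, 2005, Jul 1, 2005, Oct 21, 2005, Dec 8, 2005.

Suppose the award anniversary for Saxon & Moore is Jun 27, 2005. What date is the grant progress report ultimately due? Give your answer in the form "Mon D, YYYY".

Sep 9, 2005

From Jun 27, 2005, 75 calendar days later is Sep 10, 2005.
Sep 10, 2005 is a Saturday; the preceding business day is Sep 9, 2005 (Friday).
The final due date is Sep 9, 2005.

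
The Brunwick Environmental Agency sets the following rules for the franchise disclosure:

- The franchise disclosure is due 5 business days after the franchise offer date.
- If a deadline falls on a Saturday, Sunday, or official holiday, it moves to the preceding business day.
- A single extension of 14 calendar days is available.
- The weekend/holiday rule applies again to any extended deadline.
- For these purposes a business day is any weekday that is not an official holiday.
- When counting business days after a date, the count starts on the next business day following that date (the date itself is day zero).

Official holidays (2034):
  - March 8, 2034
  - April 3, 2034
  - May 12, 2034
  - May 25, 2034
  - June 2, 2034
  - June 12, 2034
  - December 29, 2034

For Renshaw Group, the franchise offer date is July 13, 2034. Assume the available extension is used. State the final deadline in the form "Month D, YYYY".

August 3, 2034

5 business days after July 13, 2034, excluding weekends and holidays, is July 20, 2034.
July 20, 2034 falls on a Thursday, which is a business day, so no adjustment is needed.
Add the 14 calendar-day extension to July 20, 2034: August 3, 2034.
August 3, 2034 is a Thursday and not a listed holiday, so it stands.
Deadline: August 3, 2034.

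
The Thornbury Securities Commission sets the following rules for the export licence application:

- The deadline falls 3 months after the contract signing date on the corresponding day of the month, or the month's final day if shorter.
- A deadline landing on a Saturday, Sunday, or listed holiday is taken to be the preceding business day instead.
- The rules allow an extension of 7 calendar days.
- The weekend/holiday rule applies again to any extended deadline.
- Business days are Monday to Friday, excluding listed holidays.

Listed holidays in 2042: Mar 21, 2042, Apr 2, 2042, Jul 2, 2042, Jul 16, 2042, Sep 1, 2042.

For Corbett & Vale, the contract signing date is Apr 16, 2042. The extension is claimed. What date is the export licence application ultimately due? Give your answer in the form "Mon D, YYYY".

Jul 22, 2042

3 months from Apr 16, 2042 is Jul 16, 2042.
Jul 16, 2042 falls on a listed holiday. Rolling to the preceding business day gives Jul 15, 2042, a Tuesday.
With the 7-day extension, Jul 15, 2042 becomes Jul 22, 2042.
Jul 22, 2042 falls on a Tuesday, which is a business day, so no adjustment is needed.
Final deadline: Jul 22, 2042.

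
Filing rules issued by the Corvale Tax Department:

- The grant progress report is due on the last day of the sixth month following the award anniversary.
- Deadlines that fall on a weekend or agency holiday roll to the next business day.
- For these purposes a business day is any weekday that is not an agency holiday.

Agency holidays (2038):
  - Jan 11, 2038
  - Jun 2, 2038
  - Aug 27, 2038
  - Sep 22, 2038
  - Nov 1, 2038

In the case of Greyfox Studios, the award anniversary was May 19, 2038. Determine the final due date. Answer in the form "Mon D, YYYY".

Nov 30, 2038

6 months after May 19, 2038 is November 2038; that month ends on Nov 30, 2038.
Nov 30, 2038 is a Tuesday and not a listed holiday, so it stands.
So the filing is due Nov 30, 2038.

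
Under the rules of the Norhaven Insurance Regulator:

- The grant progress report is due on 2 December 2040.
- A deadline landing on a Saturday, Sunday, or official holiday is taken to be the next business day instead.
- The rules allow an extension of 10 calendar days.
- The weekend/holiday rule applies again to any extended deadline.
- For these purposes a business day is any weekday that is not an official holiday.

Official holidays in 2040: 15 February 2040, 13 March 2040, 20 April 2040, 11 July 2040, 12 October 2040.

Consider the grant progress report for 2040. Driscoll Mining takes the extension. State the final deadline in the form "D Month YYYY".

The statutory due date is 2 December 2040.
2 December 2040 falls on a Sunday. Rolling to the next business day gives 3 December 2040, a Monday.
Add the 10 calendar-day extension to 3 December 2040: 13 December 2040.
Since 13 December 2040 is a Thursday and not a holiday, the date is unchanged.
Deadline: 13 December 2040.

13 December 2040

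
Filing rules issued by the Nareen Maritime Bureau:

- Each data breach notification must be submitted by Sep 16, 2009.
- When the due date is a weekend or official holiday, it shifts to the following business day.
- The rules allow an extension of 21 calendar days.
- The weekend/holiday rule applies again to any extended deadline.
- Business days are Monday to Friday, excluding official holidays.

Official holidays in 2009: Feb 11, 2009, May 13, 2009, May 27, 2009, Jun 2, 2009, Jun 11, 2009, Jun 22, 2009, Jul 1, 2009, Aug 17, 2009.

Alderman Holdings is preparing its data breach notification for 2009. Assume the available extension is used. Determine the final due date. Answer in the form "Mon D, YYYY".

Oct 7, 2009

Start from the fixed due date, Sep 16, 2009.
Sep 16, 2009 is a Wednesday and not a listed holiday, so it stands.
The 21-calendar-day extension moves the deadline from Sep 16, 2009 to Oct 7, 2009.
Oct 7, 2009 falls on a Wednesday, which is a business day, so no adjustment is needed.
Deadline: Oct 7, 2009.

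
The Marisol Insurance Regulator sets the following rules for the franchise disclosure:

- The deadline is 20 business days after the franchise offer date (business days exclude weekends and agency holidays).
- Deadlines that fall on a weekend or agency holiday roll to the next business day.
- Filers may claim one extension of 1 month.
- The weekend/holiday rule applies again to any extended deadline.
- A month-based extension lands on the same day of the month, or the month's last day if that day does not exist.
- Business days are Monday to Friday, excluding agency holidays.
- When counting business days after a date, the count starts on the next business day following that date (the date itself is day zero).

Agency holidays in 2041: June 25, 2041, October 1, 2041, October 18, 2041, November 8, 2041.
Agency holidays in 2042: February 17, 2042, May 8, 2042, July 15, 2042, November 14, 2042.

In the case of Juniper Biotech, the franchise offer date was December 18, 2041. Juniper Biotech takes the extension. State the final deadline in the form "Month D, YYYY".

Starting the day after December 18, 2041 and counting 20 business days lands on January 15, 2042.
Since January 15, 2042 is a Wednesday and not a holiday, the date is unchanged.
Add 1 month to January 15, 2042: February 15, 2042.
Because February 15, 2042 is a Saturday, the deadline becomes February 18, 2042 (Tuesday).
Final deadline: February 18, 2042.

February 18, 2042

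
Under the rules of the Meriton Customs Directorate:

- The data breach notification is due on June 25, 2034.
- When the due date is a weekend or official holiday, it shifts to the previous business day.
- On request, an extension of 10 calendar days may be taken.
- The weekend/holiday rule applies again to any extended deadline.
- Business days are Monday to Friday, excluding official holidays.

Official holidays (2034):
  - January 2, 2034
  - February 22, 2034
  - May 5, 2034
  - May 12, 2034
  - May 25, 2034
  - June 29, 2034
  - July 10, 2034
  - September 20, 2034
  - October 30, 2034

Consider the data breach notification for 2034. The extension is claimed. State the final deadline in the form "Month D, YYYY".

July 3, 2034

The statutory due date is June 25, 2034.
June 25, 2034 is a Sunday; the preceding business day is June 23, 2034 (Friday).
Applying the 10-calendar-day extension: June 23, 2034 + 10 days = July 3, 2034.
July 3, 2034 (Monday) is already a business day.
Deadline: July 3, 2034.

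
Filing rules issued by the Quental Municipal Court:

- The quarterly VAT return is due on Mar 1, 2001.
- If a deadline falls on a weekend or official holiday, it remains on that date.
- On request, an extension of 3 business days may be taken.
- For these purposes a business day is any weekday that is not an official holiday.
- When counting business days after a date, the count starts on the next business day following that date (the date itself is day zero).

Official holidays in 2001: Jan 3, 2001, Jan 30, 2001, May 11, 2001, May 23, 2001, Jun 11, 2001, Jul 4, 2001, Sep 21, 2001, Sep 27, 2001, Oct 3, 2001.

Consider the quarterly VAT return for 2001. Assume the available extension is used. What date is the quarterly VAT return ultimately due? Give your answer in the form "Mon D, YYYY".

The statutory due date is Mar 1, 2001.
Mar 1, 2001 is a Thursday; no weekend or holiday adjustment applies.
Counting 3 further business days from Mar 1, 2001 reaches Mar 6, 2001.
Mar 6, 2001 is a Tuesday; no weekend or holiday adjustment applies.
Final deadline: Mar 6, 2001.

Mar 6, 2001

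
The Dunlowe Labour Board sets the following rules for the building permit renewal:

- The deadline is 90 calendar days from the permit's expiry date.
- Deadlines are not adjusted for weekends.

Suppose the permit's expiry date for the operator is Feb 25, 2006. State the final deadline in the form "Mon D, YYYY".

May 26, 2006

Trigger date Feb 25, 2006 + 90 calendar days = May 26, 2006.
May 26, 2006 falls on a Friday. The rules make no weekend/holiday allowance, so it remains May 26, 2006.
The final due date is May 26, 2006.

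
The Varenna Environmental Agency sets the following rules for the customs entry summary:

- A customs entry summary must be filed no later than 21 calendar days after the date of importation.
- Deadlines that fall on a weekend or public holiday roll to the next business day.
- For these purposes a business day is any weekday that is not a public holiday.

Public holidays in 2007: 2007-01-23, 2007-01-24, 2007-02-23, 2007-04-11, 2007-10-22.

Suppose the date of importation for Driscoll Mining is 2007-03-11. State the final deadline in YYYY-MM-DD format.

From 2007-03-11, 21 calendar days later is 2007-04-01.
Because 2007-04-01 is a Sunday, the deadline becomes 2007-04-02 (Monday).
The final due date is 2007-04-02.

2007-04-02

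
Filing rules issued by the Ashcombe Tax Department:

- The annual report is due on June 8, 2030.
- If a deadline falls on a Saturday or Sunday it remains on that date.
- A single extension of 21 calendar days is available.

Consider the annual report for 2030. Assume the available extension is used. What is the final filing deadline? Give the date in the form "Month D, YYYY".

June 29, 2030

Start from the fixed due date, June 8, 2030.
June 8, 2030 is a Saturday; no weekend or holiday adjustment applies.
Applying the 21-calendar-day extension: June 8, 2030 + 21 days = June 29, 2030.
June 29, 2030 falls on a Saturday. The rules make no weekend/holiday allowance, so it remains June 29, 2030.
Final deadline: June 29, 2030.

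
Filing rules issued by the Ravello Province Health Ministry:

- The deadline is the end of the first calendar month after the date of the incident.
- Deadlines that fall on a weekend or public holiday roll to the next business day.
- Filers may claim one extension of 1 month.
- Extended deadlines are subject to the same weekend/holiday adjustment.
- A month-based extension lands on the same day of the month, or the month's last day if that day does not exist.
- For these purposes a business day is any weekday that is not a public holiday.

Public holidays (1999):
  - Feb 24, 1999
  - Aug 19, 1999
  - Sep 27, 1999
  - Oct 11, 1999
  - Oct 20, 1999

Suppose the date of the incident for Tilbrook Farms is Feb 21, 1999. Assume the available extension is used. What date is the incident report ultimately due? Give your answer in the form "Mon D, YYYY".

1 month after Feb 21, 1999 is March 1999; that month ends on Mar 31, 1999.
Mar 31, 1999 falls on a Wednesday, which is a business day, so no adjustment is needed.
Applying the 1 month extension: 1 month after Mar 31, 1999 is Apr 30, 1999 (day 31 does not exist in April, so the month's last day is used).
Apr 30, 1999 (Friday) is already a business day.
So the filing is due Apr 30, 1999.

Apr 30, 1999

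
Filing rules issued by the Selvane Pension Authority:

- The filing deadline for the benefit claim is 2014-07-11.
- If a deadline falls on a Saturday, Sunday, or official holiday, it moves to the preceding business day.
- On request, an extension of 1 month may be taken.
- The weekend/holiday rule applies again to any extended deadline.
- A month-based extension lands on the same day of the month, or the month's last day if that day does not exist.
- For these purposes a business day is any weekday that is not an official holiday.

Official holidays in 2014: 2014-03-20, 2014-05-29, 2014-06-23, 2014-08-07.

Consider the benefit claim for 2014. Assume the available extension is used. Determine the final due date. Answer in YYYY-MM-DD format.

The statutory due date is 2014-07-11.
2014-07-11 falls on a Friday, which is a business day, so no adjustment is needed.
Add 1 month to 2014-07-11: 2014-08-11.
2014-08-11 (Monday) is already a business day.
The final due date is 2014-08-11.

2014-08-11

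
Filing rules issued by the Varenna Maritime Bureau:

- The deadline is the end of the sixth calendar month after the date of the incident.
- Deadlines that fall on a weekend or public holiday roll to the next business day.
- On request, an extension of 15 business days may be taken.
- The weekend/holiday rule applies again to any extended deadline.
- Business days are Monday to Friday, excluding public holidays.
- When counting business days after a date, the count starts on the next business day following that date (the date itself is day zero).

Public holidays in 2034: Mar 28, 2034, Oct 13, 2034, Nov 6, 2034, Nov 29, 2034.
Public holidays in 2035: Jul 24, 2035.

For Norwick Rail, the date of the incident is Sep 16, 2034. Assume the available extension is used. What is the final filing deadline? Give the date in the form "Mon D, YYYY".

6 months after Sep 16, 2034 falls in March 2035; the last day of that month is Mar 31, 2035.
Mar 31, 2035 is a Saturday; the next business day is Apr 2, 2035 (Monday).
Counting 15 further business days from Apr 2, 2035 reaches Apr 23, 2035.
Apr 23, 2035 (Monday) is already a business day.
Final deadline: Apr 23, 2035.

Apr 23, 2035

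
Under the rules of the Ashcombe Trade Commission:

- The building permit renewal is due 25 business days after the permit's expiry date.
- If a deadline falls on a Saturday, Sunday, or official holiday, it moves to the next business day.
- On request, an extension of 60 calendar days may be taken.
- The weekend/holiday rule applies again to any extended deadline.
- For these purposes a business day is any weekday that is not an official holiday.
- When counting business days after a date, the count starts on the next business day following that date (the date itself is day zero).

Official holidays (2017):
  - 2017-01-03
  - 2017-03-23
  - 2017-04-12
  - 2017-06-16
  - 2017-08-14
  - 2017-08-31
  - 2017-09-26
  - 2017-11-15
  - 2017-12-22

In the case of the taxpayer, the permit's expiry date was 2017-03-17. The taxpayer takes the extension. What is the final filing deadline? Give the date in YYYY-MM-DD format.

2017-06-26

Counting 25 business days after 2017-03-17 (skipping weekends and listed holidays) reaches 2017-04-25.
Since 2017-04-25 is a Tuesday and not a holiday, the date is unchanged.
Applying the 60-calendar-day extension: 2017-04-25 + 60 days = 2017-06-24.
Because 2017-06-24 is a Saturday, the deadline becomes 2017-06-26 (Monday).
Deadline: 2017-06-26.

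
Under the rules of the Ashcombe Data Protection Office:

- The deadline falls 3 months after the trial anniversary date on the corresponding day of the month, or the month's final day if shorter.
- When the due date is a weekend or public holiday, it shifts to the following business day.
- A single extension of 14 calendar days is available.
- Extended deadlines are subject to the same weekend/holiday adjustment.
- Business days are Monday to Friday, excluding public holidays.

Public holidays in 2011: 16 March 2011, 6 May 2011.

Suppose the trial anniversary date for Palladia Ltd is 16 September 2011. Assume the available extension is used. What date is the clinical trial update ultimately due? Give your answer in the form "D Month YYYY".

3 months after 16 September 2011, on the same day of the month, is 16 December 2011.
16 December 2011 (Friday) is already a business day.
The 14-calendar-day extension moves the deadline from 16 December 2011 to 30 December 2011.
30 December 2011 falls on a Friday, which is a business day, so no adjustment is needed.
So the filing is due 30 December 2011.

30 December 2011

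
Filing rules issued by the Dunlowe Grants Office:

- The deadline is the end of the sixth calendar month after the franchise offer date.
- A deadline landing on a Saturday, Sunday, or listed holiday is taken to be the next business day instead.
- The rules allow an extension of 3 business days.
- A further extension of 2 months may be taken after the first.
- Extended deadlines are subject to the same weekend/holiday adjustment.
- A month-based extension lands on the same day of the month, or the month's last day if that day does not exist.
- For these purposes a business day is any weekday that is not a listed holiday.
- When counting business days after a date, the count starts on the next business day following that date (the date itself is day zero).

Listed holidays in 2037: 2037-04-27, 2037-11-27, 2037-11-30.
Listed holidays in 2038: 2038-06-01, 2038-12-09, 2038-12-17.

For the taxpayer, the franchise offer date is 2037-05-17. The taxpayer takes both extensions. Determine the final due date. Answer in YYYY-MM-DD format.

6 months after 2037-05-17 falls in November 2037; the last day of that month is 2037-11-30.
2037-11-30 is a listed holiday, so it moves to the next business day, 2037-12-01 (Tuesday).
Counting 3 further business days from 2037-12-01 reaches 2037-12-04.
2037-12-04 (Friday) is already a business day.
Applying the 2 months extension: 2 months after 2037-12-04 is 2038-02-04.
2038-02-04 is a Thursday and not a listed holiday, so it stands.
So the filing is due 2038-02-04.

2038-02-04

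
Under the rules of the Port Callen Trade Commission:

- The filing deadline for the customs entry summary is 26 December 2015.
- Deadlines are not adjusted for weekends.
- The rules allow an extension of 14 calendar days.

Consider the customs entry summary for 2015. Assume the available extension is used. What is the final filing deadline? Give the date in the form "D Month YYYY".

Start from the fixed due date, 26 December 2015.
No adjustment is made for weekends or holidays, so 26 December 2015 stands.
Add the 14 calendar-day extension to 26 December 2015: 9 January 2016.
No adjustment is made for weekends or holidays, so 9 January 2016 stands.
Final deadline: 9 January 2016.

9 January 2016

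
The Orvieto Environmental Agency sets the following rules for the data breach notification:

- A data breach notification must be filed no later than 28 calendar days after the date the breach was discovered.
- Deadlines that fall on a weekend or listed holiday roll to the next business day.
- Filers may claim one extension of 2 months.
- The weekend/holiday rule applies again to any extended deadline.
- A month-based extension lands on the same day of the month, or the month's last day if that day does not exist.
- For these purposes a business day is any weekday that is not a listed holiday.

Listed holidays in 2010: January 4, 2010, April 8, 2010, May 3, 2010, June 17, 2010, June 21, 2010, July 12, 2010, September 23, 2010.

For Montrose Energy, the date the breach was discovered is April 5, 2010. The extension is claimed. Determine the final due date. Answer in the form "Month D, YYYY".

July 5, 2010

Adding 28 calendar days to April 5, 2010 gives May 3, 2010.
Because May 3, 2010 is a listed holiday, the deadline becomes May 4, 2010 (Tuesday).
Add 2 months to May 4, 2010: July 4, 2010.
Because July 4, 2010 is a Sunday, the deadline becomes July 5, 2010 (Monday).
Deadline: July 5, 2010.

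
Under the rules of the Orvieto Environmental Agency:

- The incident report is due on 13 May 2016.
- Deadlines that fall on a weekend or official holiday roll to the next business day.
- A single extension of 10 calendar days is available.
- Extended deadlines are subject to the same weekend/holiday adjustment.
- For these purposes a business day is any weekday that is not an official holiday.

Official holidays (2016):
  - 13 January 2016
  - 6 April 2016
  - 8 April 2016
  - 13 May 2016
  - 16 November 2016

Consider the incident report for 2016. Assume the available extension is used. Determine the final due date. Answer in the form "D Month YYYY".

26 May 2016

The statutory due date is 13 May 2016.
13 May 2016 falls on a listed holiday. Rolling to the next business day gives 16 May 2016, a Monday.
Add the 10 calendar-day extension to 16 May 2016: 26 May 2016.
26 May 2016 falls on a Thursday, which is a business day, so no adjustment is needed.
Deadline: 26 May 2016.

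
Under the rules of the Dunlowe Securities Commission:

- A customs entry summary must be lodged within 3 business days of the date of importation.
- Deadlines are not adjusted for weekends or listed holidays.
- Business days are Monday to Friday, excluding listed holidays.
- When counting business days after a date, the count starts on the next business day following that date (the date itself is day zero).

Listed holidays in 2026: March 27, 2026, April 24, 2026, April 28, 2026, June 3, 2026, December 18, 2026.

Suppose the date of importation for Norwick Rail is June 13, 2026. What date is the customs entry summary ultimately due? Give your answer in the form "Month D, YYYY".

3 business days after June 13, 2026, excluding weekends and holidays, is June 17, 2026.
June 17, 2026 is a Wednesday; no weekend or holiday adjustment applies.
Final deadline: June 17, 2026.

June 17, 2026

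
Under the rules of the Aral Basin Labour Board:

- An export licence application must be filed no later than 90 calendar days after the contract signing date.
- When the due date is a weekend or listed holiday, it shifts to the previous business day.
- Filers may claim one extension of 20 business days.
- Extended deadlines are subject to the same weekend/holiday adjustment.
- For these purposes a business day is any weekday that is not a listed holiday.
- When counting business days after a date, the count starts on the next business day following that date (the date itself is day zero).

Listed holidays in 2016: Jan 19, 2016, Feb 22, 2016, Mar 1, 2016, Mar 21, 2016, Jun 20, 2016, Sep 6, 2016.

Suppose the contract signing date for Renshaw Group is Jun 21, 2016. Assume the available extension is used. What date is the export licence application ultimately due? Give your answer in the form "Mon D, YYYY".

Oct 17, 2016

Adding 90 calendar days to Jun 21, 2016 gives Sep 19, 2016.
Sep 19, 2016 falls on a Monday, which is a business day, so no adjustment is needed.
Counting 20 further business days from Sep 19, 2016 reaches Oct 17, 2016.
Oct 17, 2016 (Monday) is already a business day.
Deadline: Oct 17, 2016.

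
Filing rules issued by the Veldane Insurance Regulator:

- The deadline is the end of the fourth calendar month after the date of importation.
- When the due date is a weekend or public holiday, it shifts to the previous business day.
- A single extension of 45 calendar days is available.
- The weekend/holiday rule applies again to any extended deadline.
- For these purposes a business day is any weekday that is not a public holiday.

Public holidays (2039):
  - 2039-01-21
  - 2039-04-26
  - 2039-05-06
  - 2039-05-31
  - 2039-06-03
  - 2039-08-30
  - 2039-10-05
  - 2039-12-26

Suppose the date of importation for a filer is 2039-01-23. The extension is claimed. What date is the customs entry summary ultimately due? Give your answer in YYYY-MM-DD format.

2039-07-14

4 months after 2039-01-23 is May 2039; that month ends on 2039-05-31.
2039-05-31 is a listed holiday; the preceding business day is 2039-05-30 (Monday).
Applying the 45-calendar-day extension: 2039-05-30 + 45 days = 2039-07-14.
2039-07-14 (Thursday) is already a business day.
Final deadline: 2039-07-14.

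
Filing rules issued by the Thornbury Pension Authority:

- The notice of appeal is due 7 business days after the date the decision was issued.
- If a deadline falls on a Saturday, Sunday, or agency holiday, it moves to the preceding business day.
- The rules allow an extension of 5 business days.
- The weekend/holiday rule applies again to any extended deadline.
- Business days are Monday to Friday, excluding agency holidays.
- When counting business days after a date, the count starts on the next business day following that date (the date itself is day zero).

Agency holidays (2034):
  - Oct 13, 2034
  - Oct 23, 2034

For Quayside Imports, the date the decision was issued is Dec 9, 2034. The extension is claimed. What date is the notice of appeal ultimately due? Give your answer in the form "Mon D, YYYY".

7 business days after Dec 9, 2034, excluding weekends and holidays, is Dec 19, 2034.
Dec 19, 2034 falls on a Tuesday, which is a business day, so no adjustment is needed.
Counting 5 further business days from Dec 19, 2034 reaches Dec 26, 2034.
Dec 26, 2034 is a Tuesday and not a listed holiday, so it stands.
So the filing is due Dec 26, 2034.

Dec 26, 2034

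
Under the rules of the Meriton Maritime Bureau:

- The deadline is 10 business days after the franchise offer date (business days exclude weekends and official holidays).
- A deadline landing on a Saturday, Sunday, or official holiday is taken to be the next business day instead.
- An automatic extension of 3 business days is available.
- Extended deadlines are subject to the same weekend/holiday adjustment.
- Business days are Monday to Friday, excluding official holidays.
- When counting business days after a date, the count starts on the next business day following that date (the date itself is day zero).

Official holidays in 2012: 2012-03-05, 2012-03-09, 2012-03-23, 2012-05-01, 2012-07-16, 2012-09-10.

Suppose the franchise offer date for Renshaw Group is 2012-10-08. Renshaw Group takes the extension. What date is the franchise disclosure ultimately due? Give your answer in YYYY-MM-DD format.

2012-10-25

10 business days after 2012-10-08, excluding weekends and holidays, is 2012-10-22.
2012-10-22 (Monday) is already a business day.
The 3-business-day extension runs from 2012-10-22 to 2012-10-25.
2012-10-25 (Thursday) is already a business day.
Deadline: 2012-10-25.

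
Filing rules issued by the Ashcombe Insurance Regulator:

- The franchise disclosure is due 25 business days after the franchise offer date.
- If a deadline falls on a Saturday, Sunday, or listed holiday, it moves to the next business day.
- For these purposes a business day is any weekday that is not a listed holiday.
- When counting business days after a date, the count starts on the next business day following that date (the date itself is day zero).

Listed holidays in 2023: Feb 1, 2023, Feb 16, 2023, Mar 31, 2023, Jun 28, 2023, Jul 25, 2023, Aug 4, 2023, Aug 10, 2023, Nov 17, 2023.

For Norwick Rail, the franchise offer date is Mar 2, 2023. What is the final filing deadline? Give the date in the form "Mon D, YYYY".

25 business days after Mar 2, 2023, excluding weekends and holidays, is Apr 7, 2023.
Since Apr 7, 2023 is a Friday and not a holiday, the date is unchanged.
So the filing is due Apr 7, 2023.

Apr 7, 2023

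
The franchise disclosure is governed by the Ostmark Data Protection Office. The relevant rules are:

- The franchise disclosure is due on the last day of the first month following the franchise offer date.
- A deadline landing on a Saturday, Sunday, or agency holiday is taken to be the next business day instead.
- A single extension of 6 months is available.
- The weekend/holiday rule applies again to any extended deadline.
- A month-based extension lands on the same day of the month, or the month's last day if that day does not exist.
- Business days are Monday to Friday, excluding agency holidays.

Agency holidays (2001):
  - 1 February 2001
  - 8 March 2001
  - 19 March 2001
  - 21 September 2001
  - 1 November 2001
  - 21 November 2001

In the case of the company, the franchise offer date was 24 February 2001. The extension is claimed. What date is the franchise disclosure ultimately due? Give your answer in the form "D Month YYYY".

The first month after 24 February 2001 is March 2001, whose last day is 31 March 2001.
Because 31 March 2001 is a Saturday, the deadline becomes 2 April 2001 (Monday).
Applying the 6 months extension: 6 months after 2 April 2001 is 2 October 2001.
2 October 2001 falls on a Tuesday, which is a business day, so no adjustment is needed.
Final deadline: 2 October 2001.

2 October 2001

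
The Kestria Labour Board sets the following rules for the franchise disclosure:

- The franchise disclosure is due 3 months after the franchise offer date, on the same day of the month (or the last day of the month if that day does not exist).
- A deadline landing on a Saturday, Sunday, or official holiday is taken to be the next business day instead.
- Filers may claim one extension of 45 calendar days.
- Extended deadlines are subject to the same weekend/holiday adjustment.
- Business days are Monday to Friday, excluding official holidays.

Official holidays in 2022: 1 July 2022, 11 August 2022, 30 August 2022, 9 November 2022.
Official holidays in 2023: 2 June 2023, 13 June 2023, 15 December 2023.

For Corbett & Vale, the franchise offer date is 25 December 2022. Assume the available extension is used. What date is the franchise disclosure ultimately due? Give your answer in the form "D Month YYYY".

3 months after 25 December 2022, on the same day of the month, is 25 March 2023.
25 March 2023 is a Saturday, so it moves to the next business day, 27 March 2023 (Monday).
Applying the 45-calendar-day extension: 27 March 2023 + 45 days = 11 May 2023.
Since 11 May 2023 is a Thursday and not a holiday, the date is unchanged.
The final due date is 11 May 2023.

11 May 2023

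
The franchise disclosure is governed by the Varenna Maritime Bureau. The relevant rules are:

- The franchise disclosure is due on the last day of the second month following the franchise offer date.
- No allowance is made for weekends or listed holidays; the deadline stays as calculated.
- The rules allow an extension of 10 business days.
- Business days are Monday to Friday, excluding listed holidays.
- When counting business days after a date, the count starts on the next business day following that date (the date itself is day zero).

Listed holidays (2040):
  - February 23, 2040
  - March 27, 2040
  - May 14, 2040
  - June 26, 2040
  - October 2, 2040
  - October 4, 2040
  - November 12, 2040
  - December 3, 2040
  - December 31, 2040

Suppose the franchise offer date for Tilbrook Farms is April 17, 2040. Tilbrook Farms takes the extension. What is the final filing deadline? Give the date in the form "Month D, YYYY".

2 months after April 17, 2040 is June 2040; that month ends on June 30, 2040.
June 30, 2040 falls on a Saturday. The rules make no weekend/holiday allowance, so it remains June 30, 2040.
Applying the 10-business-day extension: 10 business days after June 30, 2040 is July 13, 2040.
July 13, 2040 falls on a Friday. The rules make no weekend/holiday allowance, so it remains July 13, 2040.
Final deadline: July 13, 2040.

July 13, 2040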